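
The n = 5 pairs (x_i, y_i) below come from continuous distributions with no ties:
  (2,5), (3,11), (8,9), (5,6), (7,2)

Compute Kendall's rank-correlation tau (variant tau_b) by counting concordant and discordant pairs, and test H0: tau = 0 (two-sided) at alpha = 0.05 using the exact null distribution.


Step 1: Enumerate the 10 unordered pairs (i,j) with i<j and classify each by sign(x_j-x_i) * sign(y_j-y_i).
  (1,2):dx=+1,dy=+6->C; (1,3):dx=+6,dy=+4->C; (1,4):dx=+3,dy=+1->C; (1,5):dx=+5,dy=-3->D
  (2,3):dx=+5,dy=-2->D; (2,4):dx=+2,dy=-5->D; (2,5):dx=+4,dy=-9->D; (3,4):dx=-3,dy=-3->C
  (3,5):dx=-1,dy=-7->C; (4,5):dx=+2,dy=-4->D
Step 2: C = 5, D = 5, total pairs = 10.
Step 3: tau = (C - D)/(n(n-1)/2) = (5 - 5)/10 = 0.000000.
Step 4: Exact two-sided p-value (enumerate n! = 120 permutations of y under H0): p = 1.000000.
Step 5: alpha = 0.05. fail to reject H0.

tau_b = 0.0000 (C=5, D=5), p = 1.000000, fail to reject H0.


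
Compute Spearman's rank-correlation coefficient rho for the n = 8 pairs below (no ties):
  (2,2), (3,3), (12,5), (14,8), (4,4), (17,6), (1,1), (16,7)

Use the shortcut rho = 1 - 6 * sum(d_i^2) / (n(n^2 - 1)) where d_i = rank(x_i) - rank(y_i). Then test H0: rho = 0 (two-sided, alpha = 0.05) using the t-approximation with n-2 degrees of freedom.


Step 1: Rank x and y separately (midranks; no ties here).
rank(x): 2->2, 3->3, 12->5, 14->6, 4->4, 17->8, 1->1, 16->7
rank(y): 2->2, 3->3, 5->5, 8->8, 4->4, 6->6, 1->1, 7->7
Step 2: d_i = R_x(i) - R_y(i); compute d_i^2.
  (2-2)^2=0, (3-3)^2=0, (5-5)^2=0, (6-8)^2=4, (4-4)^2=0, (8-6)^2=4, (1-1)^2=0, (7-7)^2=0
sum(d^2) = 8.
Step 3: rho = 1 - 6*8 / (8*(8^2 - 1)) = 1 - 48/504 = 0.904762.
Step 4: Under H0, t = rho * sqrt((n-2)/(1-rho^2)) = 5.2034 ~ t(6).
Step 5: Two-sided p-value from the t-distribution with 6 df = 0.002008.
Step 6: alpha = 0.05. reject H0.

rho = 0.9048, p = 0.002008, reject H0 at alpha = 0.05.


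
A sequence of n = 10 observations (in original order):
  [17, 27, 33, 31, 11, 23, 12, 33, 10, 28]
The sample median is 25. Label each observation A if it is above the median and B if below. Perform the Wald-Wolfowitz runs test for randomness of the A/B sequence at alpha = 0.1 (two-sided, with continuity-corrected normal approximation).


Step 1: Compute median = 25; label A = above, B = below.
Labels in order: BAAABBBABA  (n_A = 5, n_B = 5)
Step 2: Count runs R = 6.
Step 3: Under H0 (random ordering), E[R] = 2*n_A*n_B/(n_A+n_B) + 1 = 2*5*5/10 + 1 = 6.0000.
        Var[R] = 2*n_A*n_B*(2*n_A*n_B - n_A - n_B) / ((n_A+n_B)^2 * (n_A+n_B-1)) = 2000/900 = 2.2222.
        SD[R] = 1.4907.
Step 4: R = E[R], so z = 0 with no continuity correction.
Step 5: Two-sided p-value via normal approximation = 2*(1 - Phi(|z|)) = 1.000000.
Step 6: alpha = 0.1. fail to reject H0.

R = 6, z = 0.0000, p = 1.000000, fail to reject H0.


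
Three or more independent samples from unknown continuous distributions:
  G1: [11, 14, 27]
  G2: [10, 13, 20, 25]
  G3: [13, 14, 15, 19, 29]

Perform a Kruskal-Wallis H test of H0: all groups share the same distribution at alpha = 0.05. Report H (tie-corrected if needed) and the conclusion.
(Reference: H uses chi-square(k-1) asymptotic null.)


Step 1: Combine all N = 12 observations and assign midranks.
sorted (value, group, rank): (10,G2,1), (11,G1,2), (13,G2,3.5), (13,G3,3.5), (14,G1,5.5), (14,G3,5.5), (15,G3,7), (19,G3,8), (20,G2,9), (25,G2,10), (27,G1,11), (29,G3,12)
Step 2: Sum ranks within each group.
R_1 = 18.5 (n_1 = 3)
R_2 = 23.5 (n_2 = 4)
R_3 = 36 (n_3 = 5)
Step 3: H = 12/(N(N+1)) * sum(R_i^2/n_i) - 3(N+1)
     = 12/(12*13) * (18.5^2/3 + 23.5^2/4 + 36^2/5) - 3*13
     = 0.076923 * 511.346 - 39
     = 0.334295.
Step 4: Ties present; correction factor C = 1 - 12/(12^3 - 12) = 0.993007. Corrected H = 0.334295 / 0.993007 = 0.336649.
Step 5: Under H0, H ~ chi^2(2); p-value = 0.845080.
Step 6: alpha = 0.05. fail to reject H0.

H = 0.3366, df = 2, p = 0.845080, fail to reject H0.


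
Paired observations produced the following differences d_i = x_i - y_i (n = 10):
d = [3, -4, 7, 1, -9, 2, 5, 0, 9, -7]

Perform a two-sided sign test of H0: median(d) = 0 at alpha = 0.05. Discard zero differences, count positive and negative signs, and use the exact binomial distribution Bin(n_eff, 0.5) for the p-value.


Step 1: Discard zero differences. Original n = 10; n_eff = number of nonzero differences = 9.
Nonzero differences (with sign): +3, -4, +7, +1, -9, +2, +5, +9, -7
Step 2: Count signs: positive = 6, negative = 3.
Step 3: Under H0: P(positive) = 0.5, so the number of positives S ~ Bin(9, 0.5).
Step 4: Two-sided exact p-value = sum of Bin(9,0.5) probabilities at or below the observed probability = 0.507812.
Step 5: alpha = 0.05. fail to reject H0.

n_eff = 9, pos = 6, neg = 3, p = 0.507812, fail to reject H0.


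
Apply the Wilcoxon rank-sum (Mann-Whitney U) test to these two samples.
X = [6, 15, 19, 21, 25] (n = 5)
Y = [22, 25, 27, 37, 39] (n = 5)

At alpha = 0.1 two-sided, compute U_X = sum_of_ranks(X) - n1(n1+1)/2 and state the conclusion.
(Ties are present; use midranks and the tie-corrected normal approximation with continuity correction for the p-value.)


Step 1: Combine and sort all 10 observations; assign midranks.
sorted (value, group): (6,X), (15,X), (19,X), (21,X), (22,Y), (25,X), (25,Y), (27,Y), (37,Y), (39,Y)
ranks: 6->1, 15->2, 19->3, 21->4, 22->5, 25->6.5, 25->6.5, 27->8, 37->9, 39->10
Step 2: Rank sum for X: R1 = 1 + 2 + 3 + 4 + 6.5 = 16.5.
Step 3: U_X = R1 - n1(n1+1)/2 = 16.5 - 5*6/2 = 16.5 - 15 = 1.5.
       U_Y = n1*n2 - U_X = 25 - 1.5 = 23.5.
Step 4: Ties are present, so use the tie-corrected normal approximation (with continuity correction) for the p-value.
Step 5: p-value = 0.027803; compare to alpha = 0.1. reject H0.

U_X = 1.5, p = 0.027803, reject H0 at alpha = 0.1.


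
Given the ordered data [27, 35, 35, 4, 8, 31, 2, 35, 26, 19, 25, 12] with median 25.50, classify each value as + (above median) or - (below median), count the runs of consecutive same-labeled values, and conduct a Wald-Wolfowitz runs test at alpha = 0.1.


Step 1: Compute median = 25.50; label A = above, B = below.
Labels in order: AAABBABAABBB  (n_A = 6, n_B = 6)
Step 2: Count runs R = 6.
Step 3: Under H0 (random ordering), E[R] = 2*n_A*n_B/(n_A+n_B) + 1 = 2*6*6/12 + 1 = 7.0000.
        Var[R] = 2*n_A*n_B*(2*n_A*n_B - n_A - n_B) / ((n_A+n_B)^2 * (n_A+n_B-1)) = 4320/1584 = 2.7273.
        SD[R] = 1.6514.
Step 4: Continuity-corrected z = (R + 0.5 - E[R]) / SD[R] = (6 + 0.5 - 7.0000) / 1.6514 = -0.3028.
Step 5: Two-sided p-value via normal approximation = 2*(1 - Phi(|z|)) = 0.762069.
Step 6: alpha = 0.1. fail to reject H0.

R = 6, z = -0.3028, p = 0.762069, fail to reject H0.


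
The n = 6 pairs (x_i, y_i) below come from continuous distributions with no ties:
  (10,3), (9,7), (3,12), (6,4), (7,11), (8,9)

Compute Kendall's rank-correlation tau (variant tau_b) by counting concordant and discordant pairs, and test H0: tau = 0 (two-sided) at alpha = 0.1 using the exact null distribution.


Step 1: Enumerate the 15 unordered pairs (i,j) with i<j and classify each by sign(x_j-x_i) * sign(y_j-y_i).
  (1,2):dx=-1,dy=+4->D; (1,3):dx=-7,dy=+9->D; (1,4):dx=-4,dy=+1->D; (1,5):dx=-3,dy=+8->D
  (1,6):dx=-2,dy=+6->D; (2,3):dx=-6,dy=+5->D; (2,4):dx=-3,dy=-3->C; (2,5):dx=-2,dy=+4->D
  (2,6):dx=-1,dy=+2->D; (3,4):dx=+3,dy=-8->D; (3,5):dx=+4,dy=-1->D; (3,6):dx=+5,dy=-3->D
  (4,5):dx=+1,dy=+7->C; (4,6):dx=+2,dy=+5->C; (5,6):dx=+1,dy=-2->D
Step 2: C = 3, D = 12, total pairs = 15.
Step 3: tau = (C - D)/(n(n-1)/2) = (3 - 12)/15 = -0.600000.
Step 4: Exact two-sided p-value (enumerate n! = 720 permutations of y under H0): p = 0.136111.
Step 5: alpha = 0.1. fail to reject H0.

tau_b = -0.6000 (C=3, D=12), p = 0.136111, fail to reject H0.


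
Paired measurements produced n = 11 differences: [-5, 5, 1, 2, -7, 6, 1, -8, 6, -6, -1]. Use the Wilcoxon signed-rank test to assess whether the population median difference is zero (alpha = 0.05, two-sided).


Step 1: Drop any zero differences (none here) and take |d_i|.
|d| = [5, 5, 1, 2, 7, 6, 1, 8, 6, 6, 1]
Step 2: Midrank |d_i| (ties get averaged ranks).
ranks: |5|->5.5, |5|->5.5, |1|->2, |2|->4, |7|->10, |6|->8, |1|->2, |8|->11, |6|->8, |6|->8, |1|->2
Step 3: Attach original signs; sum ranks with positive sign and with negative sign.
W+ = 5.5 + 2 + 4 + 8 + 2 + 8 = 29.5
W- = 5.5 + 10 + 11 + 8 + 2 = 36.5
(Check: W+ + W- = 66 should equal n(n+1)/2 = 66.)
Step 4: Test statistic W = min(W+, W-) = 29.5.
Step 5: Ties in |d|, so use the tie-corrected normal approximation.
        E[W] = n(n+1)/4 = 11*12/4 = 33.
        Tie groups: |d|=1 (t=3), |d|=5 (t=2), |d|=6 (t=3); sum(t^3 - t) = 54.
        Var[W] = n(n+1)(2n+1)/24 - sum(t^3-t)/48 = 3036/24 - 54/48 = 125.375.
        z = (W - E[W]) / sqrt(Var[W]) = (29.5 - 33) / 11.1971 = -0.3126.
        Two-sided p = 2*Phi(z) = 0.754599.
Step 6: alpha = 0.05. fail to reject H0.

W+ = 29.5, W- = 36.5, W = min = 29.5, p = 0.754599, fail to reject H0.


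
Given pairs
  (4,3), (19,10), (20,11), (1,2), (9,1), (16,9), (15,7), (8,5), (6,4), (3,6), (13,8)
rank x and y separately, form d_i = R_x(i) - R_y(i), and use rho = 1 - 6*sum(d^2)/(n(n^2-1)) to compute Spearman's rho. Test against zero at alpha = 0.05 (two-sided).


Step 1: Rank x and y separately (midranks; no ties here).
rank(x): 4->3, 19->10, 20->11, 1->1, 9->6, 16->9, 15->8, 8->5, 6->4, 3->2, 13->7
rank(y): 3->3, 10->10, 11->11, 2->2, 1->1, 9->9, 7->7, 5->5, 4->4, 6->6, 8->8
Step 2: d_i = R_x(i) - R_y(i); compute d_i^2.
  (3-3)^2=0, (10-10)^2=0, (11-11)^2=0, (1-2)^2=1, (6-1)^2=25, (9-9)^2=0, (8-7)^2=1, (5-5)^2=0, (4-4)^2=0, (2-6)^2=16, (7-8)^2=1
sum(d^2) = 44.
Step 3: rho = 1 - 6*44 / (11*(11^2 - 1)) = 1 - 264/1320 = 0.800000.
Step 4: Under H0, t = rho * sqrt((n-2)/(1-rho^2)) = 4.0000 ~ t(9).
Step 5: Two-sided p-value from the t-distribution with 9 df = 0.003110.
Step 6: alpha = 0.05. reject H0.

rho = 0.8000, p = 0.003110, reject H0 at alpha = 0.05.


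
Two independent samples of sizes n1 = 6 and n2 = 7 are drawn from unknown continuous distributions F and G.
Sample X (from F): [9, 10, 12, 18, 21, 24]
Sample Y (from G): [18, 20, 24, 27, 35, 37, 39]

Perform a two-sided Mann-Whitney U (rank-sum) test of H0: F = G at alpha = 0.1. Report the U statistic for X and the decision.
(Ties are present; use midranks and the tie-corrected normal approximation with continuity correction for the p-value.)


Step 1: Combine and sort all 13 observations; assign midranks.
sorted (value, group): (9,X), (10,X), (12,X), (18,X), (18,Y), (20,Y), (21,X), (24,X), (24,Y), (27,Y), (35,Y), (37,Y), (39,Y)
ranks: 9->1, 10->2, 12->3, 18->4.5, 18->4.5, 20->6, 21->7, 24->8.5, 24->8.5, 27->10, 35->11, 37->12, 39->13
Step 2: Rank sum for X: R1 = 1 + 2 + 3 + 4.5 + 7 + 8.5 = 26.
Step 3: U_X = R1 - n1(n1+1)/2 = 26 - 6*7/2 = 26 - 21 = 5.
       U_Y = n1*n2 - U_X = 42 - 5 = 37.
Step 4: Ties are present, so use the tie-corrected normal approximation (with continuity correction) for the p-value.
Step 5: p-value = 0.026392; compare to alpha = 0.1. reject H0.

U_X = 5, p = 0.026392, reject H0 at alpha = 0.1.


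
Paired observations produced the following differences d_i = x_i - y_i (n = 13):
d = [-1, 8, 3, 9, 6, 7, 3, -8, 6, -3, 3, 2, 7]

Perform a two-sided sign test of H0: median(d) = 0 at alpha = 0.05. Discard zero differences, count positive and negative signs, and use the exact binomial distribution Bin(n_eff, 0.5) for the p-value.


Step 1: Discard zero differences. Original n = 13; n_eff = number of nonzero differences = 13.
Nonzero differences (with sign): -1, +8, +3, +9, +6, +7, +3, -8, +6, -3, +3, +2, +7
Step 2: Count signs: positive = 10, negative = 3.
Step 3: Under H0: P(positive) = 0.5, so the number of positives S ~ Bin(13, 0.5).
Step 4: Two-sided exact p-value = sum of Bin(13,0.5) probabilities at or below the observed probability = 0.092285.
Step 5: alpha = 0.05. fail to reject H0.

n_eff = 13, pos = 10, neg = 3, p = 0.092285, fail to reject H0.


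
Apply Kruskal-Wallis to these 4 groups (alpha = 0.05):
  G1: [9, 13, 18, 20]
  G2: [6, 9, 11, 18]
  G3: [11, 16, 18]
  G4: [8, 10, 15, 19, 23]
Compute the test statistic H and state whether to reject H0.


Step 1: Combine all N = 16 observations and assign midranks.
sorted (value, group, rank): (6,G2,1), (8,G4,2), (9,G1,3.5), (9,G2,3.5), (10,G4,5), (11,G2,6.5), (11,G3,6.5), (13,G1,8), (15,G4,9), (16,G3,10), (18,G1,12), (18,G2,12), (18,G3,12), (19,G4,14), (20,G1,15), (23,G4,16)
Step 2: Sum ranks within each group.
R_1 = 38.5 (n_1 = 4)
R_2 = 23 (n_2 = 4)
R_3 = 28.5 (n_3 = 3)
R_4 = 46 (n_4 = 5)
Step 3: H = 12/(N(N+1)) * sum(R_i^2/n_i) - 3(N+1)
     = 12/(16*17) * (38.5^2/4 + 23^2/4 + 28.5^2/3 + 46^2/5) - 3*17
     = 0.044118 * 1196.76 - 51
     = 1.798346.
Step 4: Ties present; correction factor C = 1 - 36/(16^3 - 16) = 0.991176. Corrected H = 1.798346 / 0.991176 = 1.814355.
Step 5: Under H0, H ~ chi^2(3); p-value = 0.611816.
Step 6: alpha = 0.05. fail to reject H0.

H = 1.8144, df = 3, p = 0.611816, fail to reject H0.


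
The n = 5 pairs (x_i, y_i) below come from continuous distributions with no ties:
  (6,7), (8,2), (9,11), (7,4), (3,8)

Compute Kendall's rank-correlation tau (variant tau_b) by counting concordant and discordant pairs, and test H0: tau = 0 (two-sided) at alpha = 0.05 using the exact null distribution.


Step 1: Enumerate the 10 unordered pairs (i,j) with i<j and classify each by sign(x_j-x_i) * sign(y_j-y_i).
  (1,2):dx=+2,dy=-5->D; (1,3):dx=+3,dy=+4->C; (1,4):dx=+1,dy=-3->D; (1,5):dx=-3,dy=+1->D
  (2,3):dx=+1,dy=+9->C; (2,4):dx=-1,dy=+2->D; (2,5):dx=-5,dy=+6->D; (3,4):dx=-2,dy=-7->C
  (3,5):dx=-6,dy=-3->C; (4,5):dx=-4,dy=+4->D
Step 2: C = 4, D = 6, total pairs = 10.
Step 3: tau = (C - D)/(n(n-1)/2) = (4 - 6)/10 = -0.200000.
Step 4: Exact two-sided p-value (enumerate n! = 120 permutations of y under H0): p = 0.816667.
Step 5: alpha = 0.05. fail to reject H0.

tau_b = -0.2000 (C=4, D=6), p = 0.816667, fail to reject H0.


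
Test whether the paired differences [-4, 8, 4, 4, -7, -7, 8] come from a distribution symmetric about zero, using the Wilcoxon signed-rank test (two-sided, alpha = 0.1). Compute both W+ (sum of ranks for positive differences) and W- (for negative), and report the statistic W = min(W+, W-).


Step 1: Drop any zero differences (none here) and take |d_i|.
|d| = [4, 8, 4, 4, 7, 7, 8]
Step 2: Midrank |d_i| (ties get averaged ranks).
ranks: |4|->2, |8|->6.5, |4|->2, |4|->2, |7|->4.5, |7|->4.5, |8|->6.5
Step 3: Attach original signs; sum ranks with positive sign and with negative sign.
W+ = 6.5 + 2 + 2 + 6.5 = 17
W- = 2 + 4.5 + 4.5 = 11
(Check: W+ + W- = 28 should equal n(n+1)/2 = 28.)
Step 4: Test statistic W = min(W+, W-) = 11.
Step 5: Ties in |d|, so use the tie-corrected normal approximation.
        E[W] = n(n+1)/4 = 7*8/4 = 14.
        Tie groups: |d|=4 (t=3), |d|=7 (t=2), |d|=8 (t=2); sum(t^3 - t) = 36.
        Var[W] = n(n+1)(2n+1)/24 - sum(t^3-t)/48 = 840/24 - 36/48 = 34.25.
        z = (W - E[W]) / sqrt(Var[W]) = (11 - 14) / 5.8523 = -0.5126.
        Two-sided p = 2*Phi(z) = 0.608221.
Step 6: alpha = 0.1. fail to reject H0.

W+ = 17, W- = 11, W = min = 11, p = 0.608221, fail to reject H0.


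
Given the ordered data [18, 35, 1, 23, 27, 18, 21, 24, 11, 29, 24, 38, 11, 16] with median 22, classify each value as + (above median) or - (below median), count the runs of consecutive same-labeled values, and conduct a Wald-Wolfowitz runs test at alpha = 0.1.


Step 1: Compute median = 22; label A = above, B = below.
Labels in order: BABAABBABAAABB  (n_A = 7, n_B = 7)
Step 2: Count runs R = 9.
Step 3: Under H0 (random ordering), E[R] = 2*n_A*n_B/(n_A+n_B) + 1 = 2*7*7/14 + 1 = 8.0000.
        Var[R] = 2*n_A*n_B*(2*n_A*n_B - n_A - n_B) / ((n_A+n_B)^2 * (n_A+n_B-1)) = 8232/2548 = 3.2308.
        SD[R] = 1.7974.
Step 4: Continuity-corrected z = (R - 0.5 - E[R]) / SD[R] = (9 - 0.5 - 8.0000) / 1.7974 = 0.2782.
Step 5: Two-sided p-value via normal approximation = 2*(1 - Phi(|z|)) = 0.780879.
Step 6: alpha = 0.1. fail to reject H0.

R = 9, z = 0.2782, p = 0.780879, fail to reject H0.


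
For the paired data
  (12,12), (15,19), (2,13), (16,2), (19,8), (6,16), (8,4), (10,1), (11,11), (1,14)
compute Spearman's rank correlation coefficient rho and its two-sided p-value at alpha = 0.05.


Step 1: Rank x and y separately (midranks; no ties here).
rank(x): 12->7, 15->8, 2->2, 16->9, 19->10, 6->3, 8->4, 10->5, 11->6, 1->1
rank(y): 12->6, 19->10, 13->7, 2->2, 8->4, 16->9, 4->3, 1->1, 11->5, 14->8
Step 2: d_i = R_x(i) - R_y(i); compute d_i^2.
  (7-6)^2=1, (8-10)^2=4, (2-7)^2=25, (9-2)^2=49, (10-4)^2=36, (3-9)^2=36, (4-3)^2=1, (5-1)^2=16, (6-5)^2=1, (1-8)^2=49
sum(d^2) = 218.
Step 3: rho = 1 - 6*218 / (10*(10^2 - 1)) = 1 - 1308/990 = -0.321212.
Step 4: Under H0, t = rho * sqrt((n-2)/(1-rho^2)) = -0.9594 ~ t(8).
Step 5: Two-sided p-value from the t-distribution with 8 df = 0.365468.
Step 6: alpha = 0.05. fail to reject H0.

rho = -0.3212, p = 0.365468, fail to reject H0 at alpha = 0.05.


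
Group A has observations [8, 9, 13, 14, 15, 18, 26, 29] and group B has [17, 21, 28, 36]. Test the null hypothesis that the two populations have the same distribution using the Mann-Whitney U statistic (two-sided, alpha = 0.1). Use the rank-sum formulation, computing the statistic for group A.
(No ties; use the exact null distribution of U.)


Step 1: Combine and sort all 12 observations; assign midranks.
sorted (value, group): (8,X), (9,X), (13,X), (14,X), (15,X), (17,Y), (18,X), (21,Y), (26,X), (28,Y), (29,X), (36,Y)
ranks: 8->1, 9->2, 13->3, 14->4, 15->5, 17->6, 18->7, 21->8, 26->9, 28->10, 29->11, 36->12
Step 2: Rank sum for X: R1 = 1 + 2 + 3 + 4 + 5 + 7 + 9 + 11 = 42.
Step 3: U_X = R1 - n1(n1+1)/2 = 42 - 8*9/2 = 42 - 36 = 6.
       U_Y = n1*n2 - U_X = 32 - 6 = 26.
Step 4: No ties, so the exact null distribution of U (based on enumerating the C(12,8) = 495 equally likely rank assignments) gives the two-sided p-value.
Step 5: p-value = 0.109091; compare to alpha = 0.1. fail to reject H0.

U_X = 6, p = 0.109091, fail to reject H0 at alpha = 0.1.


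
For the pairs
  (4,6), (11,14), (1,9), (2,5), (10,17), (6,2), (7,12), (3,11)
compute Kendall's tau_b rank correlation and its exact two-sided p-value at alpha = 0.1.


Step 1: Enumerate the 28 unordered pairs (i,j) with i<j and classify each by sign(x_j-x_i) * sign(y_j-y_i).
  (1,2):dx=+7,dy=+8->C; (1,3):dx=-3,dy=+3->D; (1,4):dx=-2,dy=-1->C; (1,5):dx=+6,dy=+11->C
  (1,6):dx=+2,dy=-4->D; (1,7):dx=+3,dy=+6->C; (1,8):dx=-1,dy=+5->D; (2,3):dx=-10,dy=-5->C
  (2,4):dx=-9,dy=-9->C; (2,5):dx=-1,dy=+3->D; (2,6):dx=-5,dy=-12->C; (2,7):dx=-4,dy=-2->C
  (2,8):dx=-8,dy=-3->C; (3,4):dx=+1,dy=-4->D; (3,5):dx=+9,dy=+8->C; (3,6):dx=+5,dy=-7->D
  (3,7):dx=+6,dy=+3->C; (3,8):dx=+2,dy=+2->C; (4,5):dx=+8,dy=+12->C; (4,6):dx=+4,dy=-3->D
  (4,7):dx=+5,dy=+7->C; (4,8):dx=+1,dy=+6->C; (5,6):dx=-4,dy=-15->C; (5,7):dx=-3,dy=-5->C
  (5,8):dx=-7,dy=-6->C; (6,7):dx=+1,dy=+10->C; (6,8):dx=-3,dy=+9->D; (7,8):dx=-4,dy=-1->C
Step 2: C = 20, D = 8, total pairs = 28.
Step 3: tau = (C - D)/(n(n-1)/2) = (20 - 8)/28 = 0.428571.
Step 4: Exact two-sided p-value (enumerate n! = 40320 permutations of y under H0): p = 0.178869.
Step 5: alpha = 0.1. fail to reject H0.

tau_b = 0.4286 (C=20, D=8), p = 0.178869, fail to reject H0.


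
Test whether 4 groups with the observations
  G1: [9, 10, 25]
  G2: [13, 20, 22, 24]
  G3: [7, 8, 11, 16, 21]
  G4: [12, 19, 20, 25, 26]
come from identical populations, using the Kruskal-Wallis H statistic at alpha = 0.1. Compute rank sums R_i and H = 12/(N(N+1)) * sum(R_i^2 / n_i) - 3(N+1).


Step 1: Combine all N = 17 observations and assign midranks.
sorted (value, group, rank): (7,G3,1), (8,G3,2), (9,G1,3), (10,G1,4), (11,G3,5), (12,G4,6), (13,G2,7), (16,G3,8), (19,G4,9), (20,G2,10.5), (20,G4,10.5), (21,G3,12), (22,G2,13), (24,G2,14), (25,G1,15.5), (25,G4,15.5), (26,G4,17)
Step 2: Sum ranks within each group.
R_1 = 22.5 (n_1 = 3)
R_2 = 44.5 (n_2 = 4)
R_3 = 28 (n_3 = 5)
R_4 = 58 (n_4 = 5)
Step 3: H = 12/(N(N+1)) * sum(R_i^2/n_i) - 3(N+1)
     = 12/(17*18) * (22.5^2/3 + 44.5^2/4 + 28^2/5 + 58^2/5) - 3*18
     = 0.039216 * 1493.41 - 54
     = 4.565196.
Step 4: Ties present; correction factor C = 1 - 12/(17^3 - 17) = 0.997549. Corrected H = 4.565196 / 0.997549 = 4.576413.
Step 5: Under H0, H ~ chi^2(3); p-value = 0.205575.
Step 6: alpha = 0.1. fail to reject H0.

H = 4.5764, df = 3, p = 0.205575, fail to reject H0.


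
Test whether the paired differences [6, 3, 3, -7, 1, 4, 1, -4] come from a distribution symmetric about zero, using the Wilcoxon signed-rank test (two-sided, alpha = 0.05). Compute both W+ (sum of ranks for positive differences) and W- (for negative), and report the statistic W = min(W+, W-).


Step 1: Drop any zero differences (none here) and take |d_i|.
|d| = [6, 3, 3, 7, 1, 4, 1, 4]
Step 2: Midrank |d_i| (ties get averaged ranks).
ranks: |6|->7, |3|->3.5, |3|->3.5, |7|->8, |1|->1.5, |4|->5.5, |1|->1.5, |4|->5.5
Step 3: Attach original signs; sum ranks with positive sign and with negative sign.
W+ = 7 + 3.5 + 3.5 + 1.5 + 5.5 + 1.5 = 22.5
W- = 8 + 5.5 = 13.5
(Check: W+ + W- = 36 should equal n(n+1)/2 = 36.)
Step 4: Test statistic W = min(W+, W-) = 13.5.
Step 5: Ties in |d|, so use the tie-corrected normal approximation.
        E[W] = n(n+1)/4 = 8*9/4 = 18.
        Tie groups: |d|=1 (t=2), |d|=3 (t=2), |d|=4 (t=2); sum(t^3 - t) = 18.
        Var[W] = n(n+1)(2n+1)/24 - sum(t^3-t)/48 = 1224/24 - 18/48 = 50.625.
        z = (W - E[W]) / sqrt(Var[W]) = (13.5 - 18) / 7.1151 = -0.6325.
        Two-sided p = 2*Phi(z) = 0.527089.
Step 6: alpha = 0.05. fail to reject H0.

W+ = 22.5, W- = 13.5, W = min = 13.5, p = 0.527089, fail to reject H0.


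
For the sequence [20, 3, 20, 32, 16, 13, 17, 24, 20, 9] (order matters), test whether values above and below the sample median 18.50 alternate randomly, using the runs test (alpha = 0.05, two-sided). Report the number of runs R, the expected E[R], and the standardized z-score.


Step 1: Compute median = 18.50; label A = above, B = below.
Labels in order: ABAABBBAAB  (n_A = 5, n_B = 5)
Step 2: Count runs R = 6.
Step 3: Under H0 (random ordering), E[R] = 2*n_A*n_B/(n_A+n_B) + 1 = 2*5*5/10 + 1 = 6.0000.
        Var[R] = 2*n_A*n_B*(2*n_A*n_B - n_A - n_B) / ((n_A+n_B)^2 * (n_A+n_B-1)) = 2000/900 = 2.2222.
        SD[R] = 1.4907.
Step 4: R = E[R], so z = 0 with no continuity correction.
Step 5: Two-sided p-value via normal approximation = 2*(1 - Phi(|z|)) = 1.000000.
Step 6: alpha = 0.05. fail to reject H0.

R = 6, z = 0.0000, p = 1.000000, fail to reject H0.


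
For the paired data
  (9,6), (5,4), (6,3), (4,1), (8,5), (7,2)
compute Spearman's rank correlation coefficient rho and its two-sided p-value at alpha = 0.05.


Step 1: Rank x and y separately (midranks; no ties here).
rank(x): 9->6, 5->2, 6->3, 4->1, 8->5, 7->4
rank(y): 6->6, 4->4, 3->3, 1->1, 5->5, 2->2
Step 2: d_i = R_x(i) - R_y(i); compute d_i^2.
  (6-6)^2=0, (2-4)^2=4, (3-3)^2=0, (1-1)^2=0, (5-5)^2=0, (4-2)^2=4
sum(d^2) = 8.
Step 3: rho = 1 - 6*8 / (6*(6^2 - 1)) = 1 - 48/210 = 0.771429.
Step 4: Under H0, t = rho * sqrt((n-2)/(1-rho^2)) = 2.4247 ~ t(4).
Step 5: Two-sided p-value from the t-distribution with 4 df = 0.072397.
Step 6: alpha = 0.05. fail to reject H0.

rho = 0.7714, p = 0.072397, fail to reject H0 at alpha = 0.05.


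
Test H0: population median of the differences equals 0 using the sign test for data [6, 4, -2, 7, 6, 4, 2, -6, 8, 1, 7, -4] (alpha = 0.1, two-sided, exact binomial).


Step 1: Discard zero differences. Original n = 12; n_eff = number of nonzero differences = 12.
Nonzero differences (with sign): +6, +4, -2, +7, +6, +4, +2, -6, +8, +1, +7, -4
Step 2: Count signs: positive = 9, negative = 3.
Step 3: Under H0: P(positive) = 0.5, so the number of positives S ~ Bin(12, 0.5).
Step 4: Two-sided exact p-value = sum of Bin(12,0.5) probabilities at or below the observed probability = 0.145996.
Step 5: alpha = 0.1. fail to reject H0.

n_eff = 12, pos = 9, neg = 3, p = 0.145996, fail to reject H0.


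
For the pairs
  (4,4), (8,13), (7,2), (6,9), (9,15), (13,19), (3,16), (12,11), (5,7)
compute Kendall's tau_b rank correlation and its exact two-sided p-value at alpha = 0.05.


Step 1: Enumerate the 36 unordered pairs (i,j) with i<j and classify each by sign(x_j-x_i) * sign(y_j-y_i).
  (1,2):dx=+4,dy=+9->C; (1,3):dx=+3,dy=-2->D; (1,4):dx=+2,dy=+5->C; (1,5):dx=+5,dy=+11->C
  (1,6):dx=+9,dy=+15->C; (1,7):dx=-1,dy=+12->D; (1,8):dx=+8,dy=+7->C; (1,9):dx=+1,dy=+3->C
  (2,3):dx=-1,dy=-11->C; (2,4):dx=-2,dy=-4->C; (2,5):dx=+1,dy=+2->C; (2,6):dx=+5,dy=+6->C
  (2,7):dx=-5,dy=+3->D; (2,8):dx=+4,dy=-2->D; (2,9):dx=-3,dy=-6->C; (3,4):dx=-1,dy=+7->D
  (3,5):dx=+2,dy=+13->C; (3,6):dx=+6,dy=+17->C; (3,7):dx=-4,dy=+14->D; (3,8):dx=+5,dy=+9->C
  (3,9):dx=-2,dy=+5->D; (4,5):dx=+3,dy=+6->C; (4,6):dx=+7,dy=+10->C; (4,7):dx=-3,dy=+7->D
  (4,8):dx=+6,dy=+2->C; (4,9):dx=-1,dy=-2->C; (5,6):dx=+4,dy=+4->C; (5,7):dx=-6,dy=+1->D
  (5,8):dx=+3,dy=-4->D; (5,9):dx=-4,dy=-8->C; (6,7):dx=-10,dy=-3->C; (6,8):dx=-1,dy=-8->C
  (6,9):dx=-8,dy=-12->C; (7,8):dx=+9,dy=-5->D; (7,9):dx=+2,dy=-9->D; (8,9):dx=-7,dy=-4->C
Step 2: C = 24, D = 12, total pairs = 36.
Step 3: tau = (C - D)/(n(n-1)/2) = (24 - 12)/36 = 0.333333.
Step 4: Exact two-sided p-value (enumerate n! = 362880 permutations of y under H0): p = 0.259518.
Step 5: alpha = 0.05. fail to reject H0.

tau_b = 0.3333 (C=24, D=12), p = 0.259518, fail to reject H0.


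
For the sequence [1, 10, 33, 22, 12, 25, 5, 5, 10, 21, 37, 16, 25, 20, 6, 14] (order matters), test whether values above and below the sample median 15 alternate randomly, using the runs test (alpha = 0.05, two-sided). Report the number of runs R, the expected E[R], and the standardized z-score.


Step 1: Compute median = 15; label A = above, B = below.
Labels in order: BBAABABBBAAAAABB  (n_A = 8, n_B = 8)
Step 2: Count runs R = 7.
Step 3: Under H0 (random ordering), E[R] = 2*n_A*n_B/(n_A+n_B) + 1 = 2*8*8/16 + 1 = 9.0000.
        Var[R] = 2*n_A*n_B*(2*n_A*n_B - n_A - n_B) / ((n_A+n_B)^2 * (n_A+n_B-1)) = 14336/3840 = 3.7333.
        SD[R] = 1.9322.
Step 4: Continuity-corrected z = (R + 0.5 - E[R]) / SD[R] = (7 + 0.5 - 9.0000) / 1.9322 = -0.7763.
Step 5: Two-sided p-value via normal approximation = 2*(1 - Phi(|z|)) = 0.437558.
Step 6: alpha = 0.05. fail to reject H0.

R = 7, z = -0.7763, p = 0.437558, fail to reject H0.


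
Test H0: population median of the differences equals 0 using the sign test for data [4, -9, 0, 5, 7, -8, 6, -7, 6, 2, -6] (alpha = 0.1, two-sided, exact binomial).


Step 1: Discard zero differences. Original n = 11; n_eff = number of nonzero differences = 10.
Nonzero differences (with sign): +4, -9, +5, +7, -8, +6, -7, +6, +2, -6
Step 2: Count signs: positive = 6, negative = 4.
Step 3: Under H0: P(positive) = 0.5, so the number of positives S ~ Bin(10, 0.5).
Step 4: Two-sided exact p-value = sum of Bin(10,0.5) probabilities at or below the observed probability = 0.753906.
Step 5: alpha = 0.1. fail to reject H0.

n_eff = 10, pos = 6, neg = 4, p = 0.753906, fail to reject H0.


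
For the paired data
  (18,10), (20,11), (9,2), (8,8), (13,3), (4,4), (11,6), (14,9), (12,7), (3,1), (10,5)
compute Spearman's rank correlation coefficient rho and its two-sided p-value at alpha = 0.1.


Step 1: Rank x and y separately (midranks; no ties here).
rank(x): 18->10, 20->11, 9->4, 8->3, 13->8, 4->2, 11->6, 14->9, 12->7, 3->1, 10->5
rank(y): 10->10, 11->11, 2->2, 8->8, 3->3, 4->4, 6->6, 9->9, 7->7, 1->1, 5->5
Step 2: d_i = R_x(i) - R_y(i); compute d_i^2.
  (10-10)^2=0, (11-11)^2=0, (4-2)^2=4, (3-8)^2=25, (8-3)^2=25, (2-4)^2=4, (6-6)^2=0, (9-9)^2=0, (7-7)^2=0, (1-1)^2=0, (5-5)^2=0
sum(d^2) = 58.
Step 3: rho = 1 - 6*58 / (11*(11^2 - 1)) = 1 - 348/1320 = 0.736364.
Step 4: Under H0, t = rho * sqrt((n-2)/(1-rho^2)) = 3.2651 ~ t(9).
Step 5: Two-sided p-value from the t-distribution with 9 df = 0.009760.
Step 6: alpha = 0.1. reject H0.

rho = 0.7364, p = 0.009760, reject H0 at alpha = 0.1.


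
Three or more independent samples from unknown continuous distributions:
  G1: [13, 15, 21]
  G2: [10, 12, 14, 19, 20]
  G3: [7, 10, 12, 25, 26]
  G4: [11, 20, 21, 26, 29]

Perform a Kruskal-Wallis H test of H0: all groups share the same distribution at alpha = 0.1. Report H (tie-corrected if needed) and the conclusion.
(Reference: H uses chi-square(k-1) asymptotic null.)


Step 1: Combine all N = 18 observations and assign midranks.
sorted (value, group, rank): (7,G3,1), (10,G2,2.5), (10,G3,2.5), (11,G4,4), (12,G2,5.5), (12,G3,5.5), (13,G1,7), (14,G2,8), (15,G1,9), (19,G2,10), (20,G2,11.5), (20,G4,11.5), (21,G1,13.5), (21,G4,13.5), (25,G3,15), (26,G3,16.5), (26,G4,16.5), (29,G4,18)
Step 2: Sum ranks within each group.
R_1 = 29.5 (n_1 = 3)
R_2 = 37.5 (n_2 = 5)
R_3 = 40.5 (n_3 = 5)
R_4 = 63.5 (n_4 = 5)
Step 3: H = 12/(N(N+1)) * sum(R_i^2/n_i) - 3(N+1)
     = 12/(18*19) * (29.5^2/3 + 37.5^2/5 + 40.5^2/5 + 63.5^2/5) - 3*19
     = 0.035088 * 1705.83 - 57
     = 2.853801.
Step 4: Ties present; correction factor C = 1 - 30/(18^3 - 18) = 0.994840. Corrected H = 2.853801 / 0.994840 = 2.868603.
Step 5: Under H0, H ~ chi^2(3); p-value = 0.412331.
Step 6: alpha = 0.1. fail to reject H0.

H = 2.8686, df = 3, p = 0.412331, fail to reject H0.


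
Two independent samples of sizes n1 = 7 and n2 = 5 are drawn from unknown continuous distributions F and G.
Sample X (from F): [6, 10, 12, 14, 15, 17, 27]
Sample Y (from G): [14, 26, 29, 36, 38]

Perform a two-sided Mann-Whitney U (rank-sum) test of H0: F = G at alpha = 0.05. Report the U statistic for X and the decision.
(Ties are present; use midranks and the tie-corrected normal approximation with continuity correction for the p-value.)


Step 1: Combine and sort all 12 observations; assign midranks.
sorted (value, group): (6,X), (10,X), (12,X), (14,X), (14,Y), (15,X), (17,X), (26,Y), (27,X), (29,Y), (36,Y), (38,Y)
ranks: 6->1, 10->2, 12->3, 14->4.5, 14->4.5, 15->6, 17->7, 26->8, 27->9, 29->10, 36->11, 38->12
Step 2: Rank sum for X: R1 = 1 + 2 + 3 + 4.5 + 6 + 7 + 9 = 32.5.
Step 3: U_X = R1 - n1(n1+1)/2 = 32.5 - 7*8/2 = 32.5 - 28 = 4.5.
       U_Y = n1*n2 - U_X = 35 - 4.5 = 30.5.
Step 4: Ties are present, so use the tie-corrected normal approximation (with continuity correction) for the p-value.
Step 5: p-value = 0.041997; compare to alpha = 0.05. reject H0.

U_X = 4.5, p = 0.041997, reject H0 at alpha = 0.05.


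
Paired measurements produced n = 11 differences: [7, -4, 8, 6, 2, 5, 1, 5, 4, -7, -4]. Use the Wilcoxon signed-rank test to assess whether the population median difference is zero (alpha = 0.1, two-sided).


Step 1: Drop any zero differences (none here) and take |d_i|.
|d| = [7, 4, 8, 6, 2, 5, 1, 5, 4, 7, 4]
Step 2: Midrank |d_i| (ties get averaged ranks).
ranks: |7|->9.5, |4|->4, |8|->11, |6|->8, |2|->2, |5|->6.5, |1|->1, |5|->6.5, |4|->4, |7|->9.5, |4|->4
Step 3: Attach original signs; sum ranks with positive sign and with negative sign.
W+ = 9.5 + 11 + 8 + 2 + 6.5 + 1 + 6.5 + 4 = 48.5
W- = 4 + 9.5 + 4 = 17.5
(Check: W+ + W- = 66 should equal n(n+1)/2 = 66.)
Step 4: Test statistic W = min(W+, W-) = 17.5.
Step 5: Ties in |d|, so use the tie-corrected normal approximation.
        E[W] = n(n+1)/4 = 11*12/4 = 33.
        Tie groups: |d|=4 (t=3), |d|=5 (t=2), |d|=7 (t=2); sum(t^3 - t) = 36.
        Var[W] = n(n+1)(2n+1)/24 - sum(t^3-t)/48 = 3036/24 - 36/48 = 125.75.
        z = (W - E[W]) / sqrt(Var[W]) = (17.5 - 33) / 11.2138 = -1.3822.
        Two-sided p = 2*Phi(z) = 0.166904.
Step 6: alpha = 0.1. fail to reject H0.

W+ = 48.5, W- = 17.5, W = min = 17.5, p = 0.166904, fail to reject H0.


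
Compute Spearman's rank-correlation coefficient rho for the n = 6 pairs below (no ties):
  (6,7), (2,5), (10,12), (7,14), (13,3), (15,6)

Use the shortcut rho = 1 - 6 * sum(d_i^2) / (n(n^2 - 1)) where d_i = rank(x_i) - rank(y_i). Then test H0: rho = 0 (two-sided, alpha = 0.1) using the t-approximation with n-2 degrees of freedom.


Step 1: Rank x and y separately (midranks; no ties here).
rank(x): 6->2, 2->1, 10->4, 7->3, 13->5, 15->6
rank(y): 7->4, 5->2, 12->5, 14->6, 3->1, 6->3
Step 2: d_i = R_x(i) - R_y(i); compute d_i^2.
  (2-4)^2=4, (1-2)^2=1, (4-5)^2=1, (3-6)^2=9, (5-1)^2=16, (6-3)^2=9
sum(d^2) = 40.
Step 3: rho = 1 - 6*40 / (6*(6^2 - 1)) = 1 - 240/210 = -0.142857.
Step 4: Under H0, t = rho * sqrt((n-2)/(1-rho^2)) = -0.2887 ~ t(4).
Step 5: Two-sided p-value from the t-distribution with 4 df = 0.787172.
Step 6: alpha = 0.1. fail to reject H0.

rho = -0.1429, p = 0.787172, fail to reject H0 at alpha = 0.1.


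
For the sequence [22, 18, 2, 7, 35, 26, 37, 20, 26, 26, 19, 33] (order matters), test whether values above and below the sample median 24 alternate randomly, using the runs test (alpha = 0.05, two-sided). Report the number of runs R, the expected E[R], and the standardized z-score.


Step 1: Compute median = 24; label A = above, B = below.
Labels in order: BBBBAAABAABA  (n_A = 6, n_B = 6)
Step 2: Count runs R = 6.
Step 3: Under H0 (random ordering), E[R] = 2*n_A*n_B/(n_A+n_B) + 1 = 2*6*6/12 + 1 = 7.0000.
        Var[R] = 2*n_A*n_B*(2*n_A*n_B - n_A - n_B) / ((n_A+n_B)^2 * (n_A+n_B-1)) = 4320/1584 = 2.7273.
        SD[R] = 1.6514.
Step 4: Continuity-corrected z = (R + 0.5 - E[R]) / SD[R] = (6 + 0.5 - 7.0000) / 1.6514 = -0.3028.
Step 5: Two-sided p-value via normal approximation = 2*(1 - Phi(|z|)) = 0.762069.
Step 6: alpha = 0.05. fail to reject H0.

R = 6, z = -0.3028, p = 0.762069, fail to reject H0.


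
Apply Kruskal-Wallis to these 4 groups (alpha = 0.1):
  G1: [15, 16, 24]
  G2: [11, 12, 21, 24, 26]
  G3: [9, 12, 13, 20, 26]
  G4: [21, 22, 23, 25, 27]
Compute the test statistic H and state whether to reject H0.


Step 1: Combine all N = 18 observations and assign midranks.
sorted (value, group, rank): (9,G3,1), (11,G2,2), (12,G2,3.5), (12,G3,3.5), (13,G3,5), (15,G1,6), (16,G1,7), (20,G3,8), (21,G2,9.5), (21,G4,9.5), (22,G4,11), (23,G4,12), (24,G1,13.5), (24,G2,13.5), (25,G4,15), (26,G2,16.5), (26,G3,16.5), (27,G4,18)
Step 2: Sum ranks within each group.
R_1 = 26.5 (n_1 = 3)
R_2 = 45 (n_2 = 5)
R_3 = 34 (n_3 = 5)
R_4 = 65.5 (n_4 = 5)
Step 3: H = 12/(N(N+1)) * sum(R_i^2/n_i) - 3(N+1)
     = 12/(18*19) * (26.5^2/3 + 45^2/5 + 34^2/5 + 65.5^2/5) - 3*19
     = 0.035088 * 1728.33 - 57
     = 3.643275.
Step 4: Ties present; correction factor C = 1 - 24/(18^3 - 18) = 0.995872. Corrected H = 3.643275 / 0.995872 = 3.658377.
Step 5: Under H0, H ~ chi^2(3); p-value = 0.300795.
Step 6: alpha = 0.1. fail to reject H0.

H = 3.6584, df = 3, p = 0.300795, fail to reject H0.


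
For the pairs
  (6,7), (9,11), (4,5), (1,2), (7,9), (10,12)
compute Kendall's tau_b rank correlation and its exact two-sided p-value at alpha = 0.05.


Step 1: Enumerate the 15 unordered pairs (i,j) with i<j and classify each by sign(x_j-x_i) * sign(y_j-y_i).
  (1,2):dx=+3,dy=+4->C; (1,3):dx=-2,dy=-2->C; (1,4):dx=-5,dy=-5->C; (1,5):dx=+1,dy=+2->C
  (1,6):dx=+4,dy=+5->C; (2,3):dx=-5,dy=-6->C; (2,4):dx=-8,dy=-9->C; (2,5):dx=-2,dy=-2->C
  (2,6):dx=+1,dy=+1->C; (3,4):dx=-3,dy=-3->C; (3,5):dx=+3,dy=+4->C; (3,6):dx=+6,dy=+7->C
  (4,5):dx=+6,dy=+7->C; (4,6):dx=+9,dy=+10->C; (5,6):dx=+3,dy=+3->C
Step 2: C = 15, D = 0, total pairs = 15.
Step 3: tau = (C - D)/(n(n-1)/2) = (15 - 0)/15 = 1.000000.
Step 4: Exact two-sided p-value (enumerate n! = 720 permutations of y under H0): p = 0.002778.
Step 5: alpha = 0.05. reject H0.

tau_b = 1.0000 (C=15, D=0), p = 0.002778, reject H0.


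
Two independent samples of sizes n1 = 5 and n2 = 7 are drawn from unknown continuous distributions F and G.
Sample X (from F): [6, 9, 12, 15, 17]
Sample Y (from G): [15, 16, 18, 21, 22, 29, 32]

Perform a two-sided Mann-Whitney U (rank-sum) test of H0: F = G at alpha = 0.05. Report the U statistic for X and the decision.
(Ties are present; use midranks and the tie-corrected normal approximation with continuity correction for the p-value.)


Step 1: Combine and sort all 12 observations; assign midranks.
sorted (value, group): (6,X), (9,X), (12,X), (15,X), (15,Y), (16,Y), (17,X), (18,Y), (21,Y), (22,Y), (29,Y), (32,Y)
ranks: 6->1, 9->2, 12->3, 15->4.5, 15->4.5, 16->6, 17->7, 18->8, 21->9, 22->10, 29->11, 32->12
Step 2: Rank sum for X: R1 = 1 + 2 + 3 + 4.5 + 7 = 17.5.
Step 3: U_X = R1 - n1(n1+1)/2 = 17.5 - 5*6/2 = 17.5 - 15 = 2.5.
       U_Y = n1*n2 - U_X = 35 - 2.5 = 32.5.
Step 4: Ties are present, so use the tie-corrected normal approximation (with continuity correction) for the p-value.
Step 5: p-value = 0.018328; compare to alpha = 0.05. reject H0.

U_X = 2.5, p = 0.018328, reject H0 at alpha = 0.05.


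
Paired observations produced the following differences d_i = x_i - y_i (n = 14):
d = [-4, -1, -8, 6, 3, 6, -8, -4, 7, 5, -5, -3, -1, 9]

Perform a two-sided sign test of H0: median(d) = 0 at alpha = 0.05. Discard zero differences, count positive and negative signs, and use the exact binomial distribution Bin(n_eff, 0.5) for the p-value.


Step 1: Discard zero differences. Original n = 14; n_eff = number of nonzero differences = 14.
Nonzero differences (with sign): -4, -1, -8, +6, +3, +6, -8, -4, +7, +5, -5, -3, -1, +9
Step 2: Count signs: positive = 6, negative = 8.
Step 3: Under H0: P(positive) = 0.5, so the number of positives S ~ Bin(14, 0.5).
Step 4: Two-sided exact p-value = sum of Bin(14,0.5) probabilities at or below the observed probability = 0.790527.
Step 5: alpha = 0.05. fail to reject H0.

n_eff = 14, pos = 6, neg = 8, p = 0.790527, fail to reject H0.


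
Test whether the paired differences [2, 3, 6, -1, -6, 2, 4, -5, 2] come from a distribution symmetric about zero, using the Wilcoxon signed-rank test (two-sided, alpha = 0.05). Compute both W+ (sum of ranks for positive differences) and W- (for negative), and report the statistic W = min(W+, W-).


Step 1: Drop any zero differences (none here) and take |d_i|.
|d| = [2, 3, 6, 1, 6, 2, 4, 5, 2]
Step 2: Midrank |d_i| (ties get averaged ranks).
ranks: |2|->3, |3|->5, |6|->8.5, |1|->1, |6|->8.5, |2|->3, |4|->6, |5|->7, |2|->3
Step 3: Attach original signs; sum ranks with positive sign and with negative sign.
W+ = 3 + 5 + 8.5 + 3 + 6 + 3 = 28.5
W- = 1 + 8.5 + 7 = 16.5
(Check: W+ + W- = 45 should equal n(n+1)/2 = 45.)
Step 4: Test statistic W = min(W+, W-) = 16.5.
Step 5: Ties in |d|, so use the tie-corrected normal approximation.
        E[W] = n(n+1)/4 = 9*10/4 = 22.5.
        Tie groups: |d|=2 (t=3), |d|=6 (t=2); sum(t^3 - t) = 30.
        Var[W] = n(n+1)(2n+1)/24 - sum(t^3-t)/48 = 1710/24 - 30/48 = 70.625.
        z = (W - E[W]) / sqrt(Var[W]) = (16.5 - 22.5) / 8.4039 = -0.7140.
        Two-sided p = 2*Phi(z) = 0.475254.
Step 6: alpha = 0.05. fail to reject H0.

W+ = 28.5, W- = 16.5, W = min = 16.5, p = 0.475254, fail to reject H0.


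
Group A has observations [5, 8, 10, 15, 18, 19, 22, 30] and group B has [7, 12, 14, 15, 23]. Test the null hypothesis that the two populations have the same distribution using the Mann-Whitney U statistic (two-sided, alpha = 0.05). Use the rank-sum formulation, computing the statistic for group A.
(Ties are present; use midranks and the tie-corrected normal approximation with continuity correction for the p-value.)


Step 1: Combine and sort all 13 observations; assign midranks.
sorted (value, group): (5,X), (7,Y), (8,X), (10,X), (12,Y), (14,Y), (15,X), (15,Y), (18,X), (19,X), (22,X), (23,Y), (30,X)
ranks: 5->1, 7->2, 8->3, 10->4, 12->5, 14->6, 15->7.5, 15->7.5, 18->9, 19->10, 22->11, 23->12, 30->13
Step 2: Rank sum for X: R1 = 1 + 3 + 4 + 7.5 + 9 + 10 + 11 + 13 = 58.5.
Step 3: U_X = R1 - n1(n1+1)/2 = 58.5 - 8*9/2 = 58.5 - 36 = 22.5.
       U_Y = n1*n2 - U_X = 40 - 22.5 = 17.5.
Step 4: Ties are present, so use the tie-corrected normal approximation (with continuity correction) for the p-value.
Step 5: p-value = 0.769390; compare to alpha = 0.05. fail to reject H0.

U_X = 22.5, p = 0.769390, fail to reject H0 at alpha = 0.05.


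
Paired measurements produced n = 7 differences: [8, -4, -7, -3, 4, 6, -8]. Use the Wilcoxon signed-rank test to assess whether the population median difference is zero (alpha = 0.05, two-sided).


Step 1: Drop any zero differences (none here) and take |d_i|.
|d| = [8, 4, 7, 3, 4, 6, 8]
Step 2: Midrank |d_i| (ties get averaged ranks).
ranks: |8|->6.5, |4|->2.5, |7|->5, |3|->1, |4|->2.5, |6|->4, |8|->6.5
Step 3: Attach original signs; sum ranks with positive sign and with negative sign.
W+ = 6.5 + 2.5 + 4 = 13
W- = 2.5 + 5 + 1 + 6.5 = 15
(Check: W+ + W- = 28 should equal n(n+1)/2 = 28.)
Step 4: Test statistic W = min(W+, W-) = 13.
Step 5: Ties in |d|, so use the tie-corrected normal approximation.
        E[W] = n(n+1)/4 = 7*8/4 = 14.
        Tie groups: |d|=4 (t=2), |d|=8 (t=2); sum(t^3 - t) = 12.
        Var[W] = n(n+1)(2n+1)/24 - sum(t^3-t)/48 = 840/24 - 12/48 = 34.75.
        z = (W - E[W]) / sqrt(Var[W]) = (13 - 14) / 5.8949 = -0.1696.
        Two-sided p = 2*Phi(z) = 0.865295.
Step 6: alpha = 0.05. fail to reject H0.

W+ = 13, W- = 15, W = min = 13, p = 0.865295, fail to reject H0.
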